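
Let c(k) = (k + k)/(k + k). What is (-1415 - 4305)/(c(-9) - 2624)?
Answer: 5720/2623 ≈ 2.1807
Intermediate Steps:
c(k) = 1 (c(k) = (2*k)/((2*k)) = (2*k)*(1/(2*k)) = 1)
(-1415 - 4305)/(c(-9) - 2624) = (-1415 - 4305)/(1 - 2624) = -5720/(-2623) = -5720*(-1/2623) = 5720/2623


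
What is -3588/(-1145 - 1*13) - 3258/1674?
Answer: 20681/17949 ≈ 1.1522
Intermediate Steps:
-3588/(-1145 - 1*13) - 3258/1674 = -3588/(-1145 - 13) - 3258*1/1674 = -3588/(-1158) - 181/93 = -3588*(-1/1158) - 181/93 = 598/193 - 181/93 = 20681/17949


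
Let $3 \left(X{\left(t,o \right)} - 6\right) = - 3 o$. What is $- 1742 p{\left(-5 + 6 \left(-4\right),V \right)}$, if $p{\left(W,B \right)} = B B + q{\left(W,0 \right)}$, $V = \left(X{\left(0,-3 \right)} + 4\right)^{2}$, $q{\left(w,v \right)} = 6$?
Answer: $-49763714$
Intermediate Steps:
$X{\left(t,o \right)} = 6 - o$ ($X{\left(t,o \right)} = 6 + \frac{\left(-3\right) o}{3} = 6 - o$)
$V = 169$ ($V = \left(\left(6 - -3\right) + 4\right)^{2} = \left(\left(6 + 3\right) + 4\right)^{2} = \left(9 + 4\right)^{2} = 13^{2} = 169$)
$p{\left(W,B \right)} = 6 + B^{2}$ ($p{\left(W,B \right)} = B B + 6 = B^{2} + 6 = 6 + B^{2}$)
$- 1742 p{\left(-5 + 6 \left(-4\right),V \right)} = - 1742 \left(6 + 169^{2}\right) = - 1742 \left(6 + 28561\right) = \left(-1742\right) 28567 = -49763714$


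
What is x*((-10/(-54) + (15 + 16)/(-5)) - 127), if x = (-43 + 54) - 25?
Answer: 251398/135 ≈ 1862.2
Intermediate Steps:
x = -14 (x = 11 - 25 = -14)
x*((-10/(-54) + (15 + 16)/(-5)) - 127) = -14*((-10/(-54) + (15 + 16)/(-5)) - 127) = -14*((-10*(-1/54) + 31*(-1/5)) - 127) = -14*((5/27 - 31/5) - 127) = -14*(-812/135 - 127) = -14*(-17957/135) = 251398/135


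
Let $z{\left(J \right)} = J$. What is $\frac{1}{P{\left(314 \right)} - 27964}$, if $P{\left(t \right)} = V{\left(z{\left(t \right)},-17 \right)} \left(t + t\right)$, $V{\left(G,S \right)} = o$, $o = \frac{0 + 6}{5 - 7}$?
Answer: $- \frac{1}{29848} \approx -3.3503 \cdot 10^{-5}$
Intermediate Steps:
$o = -3$ ($o = \frac{6}{-2} = 6 \left(- \frac{1}{2}\right) = -3$)
$V{\left(G,S \right)} = -3$
$P{\left(t \right)} = - 6 t$ ($P{\left(t \right)} = - 3 \left(t + t\right) = - 3 \cdot 2 t = - 6 t$)
$\frac{1}{P{\left(314 \right)} - 27964} = \frac{1}{\left(-6\right) 314 - 27964} = \frac{1}{-1884 - 27964} = \frac{1}{-29848} = - \frac{1}{29848}$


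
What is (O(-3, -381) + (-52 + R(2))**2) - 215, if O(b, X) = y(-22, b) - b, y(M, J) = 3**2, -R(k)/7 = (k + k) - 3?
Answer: 3278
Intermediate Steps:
R(k) = 21 - 14*k (R(k) = -7*((k + k) - 3) = -7*(2*k - 3) = -7*(-3 + 2*k) = 21 - 14*k)
y(M, J) = 9
O(b, X) = 9 - b
(O(-3, -381) + (-52 + R(2))**2) - 215 = ((9 - 1*(-3)) + (-52 + (21 - 14*2))**2) - 215 = ((9 + 3) + (-52 + (21 - 28))**2) - 215 = (12 + (-52 - 7)**2) - 215 = (12 + (-59)**2) - 215 = (12 + 3481) - 215 = 3493 - 215 = 3278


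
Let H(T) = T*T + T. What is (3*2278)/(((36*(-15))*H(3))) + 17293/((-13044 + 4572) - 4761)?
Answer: -11249609/4763880 ≈ -2.3614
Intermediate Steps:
H(T) = T + T² (H(T) = T² + T = T + T²)
(3*2278)/(((36*(-15))*H(3))) + 17293/((-13044 + 4572) - 4761) = (3*2278)/(((36*(-15))*(3*(1 + 3)))) + 17293/((-13044 + 4572) - 4761) = 6834/((-1620*4)) + 17293/(-8472 - 4761) = 6834/((-540*12)) + 17293/(-13233) = 6834/(-6480) + 17293*(-1/13233) = 6834*(-1/6480) - 17293/13233 = -1139/1080 - 17293/13233 = -11249609/4763880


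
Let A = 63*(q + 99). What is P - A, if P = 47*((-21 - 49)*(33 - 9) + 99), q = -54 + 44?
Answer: -79914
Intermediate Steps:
q = -10
P = -74307 (P = 47*(-70*24 + 99) = 47*(-1680 + 99) = 47*(-1581) = -74307)
A = 5607 (A = 63*(-10 + 99) = 63*89 = 5607)
P - A = -74307 - 1*5607 = -74307 - 5607 = -79914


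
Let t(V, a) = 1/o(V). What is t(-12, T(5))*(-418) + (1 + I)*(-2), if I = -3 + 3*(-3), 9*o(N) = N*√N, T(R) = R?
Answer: 22 - 209*I*√3/4 ≈ 22.0 - 90.5*I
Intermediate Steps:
o(N) = N^(3/2)/9 (o(N) = (N*√N)/9 = N^(3/2)/9)
I = -12 (I = -3 - 9 = -12)
t(V, a) = 9/V^(3/2) (t(V, a) = 1/(V^(3/2)/9) = 9/V^(3/2))
t(-12, T(5))*(-418) + (1 + I)*(-2) = (9/(-12)^(3/2))*(-418) + (1 - 12)*(-2) = (9*(I*√3/72))*(-418) - 11*(-2) = (I*√3/8)*(-418) + 22 = -209*I*√3/4 + 22 = 22 - 209*I*√3/4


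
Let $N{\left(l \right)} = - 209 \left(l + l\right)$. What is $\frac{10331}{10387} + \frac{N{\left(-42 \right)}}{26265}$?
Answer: $\frac{8896037}{5349305} \approx 1.663$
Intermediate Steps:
$N{\left(l \right)} = - 418 l$ ($N{\left(l \right)} = - 209 \cdot 2 l = - 418 l$)
$\frac{10331}{10387} + \frac{N{\left(-42 \right)}}{26265} = \frac{10331}{10387} + \frac{\left(-418\right) \left(-42\right)}{26265} = 10331 \cdot \frac{1}{10387} + 17556 \cdot \frac{1}{26265} = \frac{10331}{10387} + \frac{5852}{8755} = \frac{8896037}{5349305}$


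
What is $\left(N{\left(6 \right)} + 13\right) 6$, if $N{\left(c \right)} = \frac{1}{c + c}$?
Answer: $\frac{157}{2} \approx 78.5$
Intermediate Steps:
$N{\left(c \right)} = \frac{1}{2 c}$
$\left(N{\left(6 \right)} + 13\right) 6 = \left(\frac{1}{2 \cdot 6} + 13\right) 6 = \left(\frac{1}{2} \cdot \frac{1}{6} + 13\right) 6 = \left(\frac{1}{12} + 13\right) 6 = \frac{157}{12} \cdot 6 = \frac{157}{2}$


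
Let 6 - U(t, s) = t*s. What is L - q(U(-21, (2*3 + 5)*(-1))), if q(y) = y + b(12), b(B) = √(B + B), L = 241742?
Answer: 241967 - 2*√6 ≈ 2.4196e+5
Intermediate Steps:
b(B) = √2*√B (b(B) = √(2*B) = √2*√B)
U(t, s) = 6 - s*t (U(t, s) = 6 - t*s = 6 - s*t)
q(y) = y + 2*√6 (q(y) = y + √2*√12 = y + √2*(2*√3) = y + 2*√6)
L - q(U(-21, (2*3 + 5)*(-1))) = 241742 - ((6 - 1*(2*3 + 5)*(-1)*(-21)) + 2*√6) = 241742 - ((6 - 1*(6 + 5)*(-1)*(-21)) + 2*√6) = 241742 - ((6 - 1*11*(-1)*(-21)) + 2*√6) = 241742 - ((6 - 1*(-11)*(-21)) + 2*√6) = 241742 - ((6 - 231) + 2*√6) = 241742 - (-225 + 2*√6) = 241742 + (225 - 2*√6) = 241967 - 2*√6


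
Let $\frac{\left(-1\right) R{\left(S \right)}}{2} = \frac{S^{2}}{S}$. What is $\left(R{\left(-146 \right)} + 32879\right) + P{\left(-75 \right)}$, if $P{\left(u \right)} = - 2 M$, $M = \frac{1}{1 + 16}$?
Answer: $\frac{563905}{17} \approx 33171.0$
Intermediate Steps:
$M = \frac{1}{17} \approx 0.058824$
$P{\left(u \right)} = - \frac{2}{17}$ ($P{\left(u \right)} = \left(-2\right) \frac{1}{17} = - \frac{2}{17}$)
$R{\left(S \right)} = - 2 S$ ($R{\left(S \right)} = - 2 \frac{S^{2}}{S} = - 2 S$)
$\left(R{\left(-146 \right)} + 32879\right) + P{\left(-75 \right)} = \left(\left(-2\right) \left(-146\right) + 32879\right) - \frac{2}{17} = \left(292 + 32879\right) - \frac{2}{17} = 33171 - \frac{2}{17} = \frac{563905}{17}$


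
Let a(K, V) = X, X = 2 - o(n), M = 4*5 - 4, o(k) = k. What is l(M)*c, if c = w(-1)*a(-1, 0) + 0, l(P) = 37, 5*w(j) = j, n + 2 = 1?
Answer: -111/5 ≈ -22.200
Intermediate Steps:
n = -1 (n = -2 + 1 = -1)
w(j) = j/5
M = 16 (M = 20 - 4 = 16)
X = 3 (X = 2 - 1*(-1) = 2 + 1 = 3)
a(K, V) = 3
c = -3/5 (c = ((1/5)*(-1))*3 + 0 = -1/5*3 + 0 = -3/5 + 0 = -3/5 ≈ -0.60000)
l(M)*c = 37*(-3/5) = -111/5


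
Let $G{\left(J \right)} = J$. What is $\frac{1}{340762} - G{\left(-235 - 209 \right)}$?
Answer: $\frac{151298329}{340762} \approx 444.0$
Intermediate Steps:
$\frac{1}{340762} - G{\left(-235 - 209 \right)} = \frac{1}{340762} - \left(-235 - 209\right) = \frac{1}{340762} - -444 = \frac{1}{340762} + 444 = \frac{151298329}{340762}$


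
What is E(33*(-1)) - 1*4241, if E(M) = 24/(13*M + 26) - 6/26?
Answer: -131480/31 ≈ -4241.3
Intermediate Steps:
E(M) = -3/13 + 24/(26 + 13*M) (E(M) = 24/(26 + 13*M) - 6*1/26 = 24/(26 + 13*M) - 3/13 = -3/13 + 24/(26 + 13*M))
E(33*(-1)) - 1*4241 = 3*(6 - 33*(-1))/(13*(2 + 33*(-1))) - 1*4241 = 3*(6 - 1*(-33))/(13*(2 - 33)) - 4241 = (3/13)*(6 + 33)/(-31) - 4241 = (3/13)*(-1/31)*39 - 4241 = -9/31 - 4241 = -131480/31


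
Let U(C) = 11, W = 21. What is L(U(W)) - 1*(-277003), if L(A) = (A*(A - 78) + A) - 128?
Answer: 276149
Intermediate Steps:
L(A) = -128 + A + A*(-78 + A) (L(A) = (A*(-78 + A) + A) - 128 = (A + A*(-78 + A)) - 128 = -128 + A + A*(-78 + A))
L(U(W)) - 1*(-277003) = (-128 + 11**2 - 77*11) - 1*(-277003) = (-128 + 121 - 847) + 277003 = -854 + 277003 = 276149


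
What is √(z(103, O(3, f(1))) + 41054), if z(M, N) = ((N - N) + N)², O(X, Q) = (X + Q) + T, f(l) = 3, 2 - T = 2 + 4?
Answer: 3*√4562 ≈ 202.63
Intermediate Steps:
T = -4 (T = 2 - (2 + 4) = 2 - 1*6 = 2 - 6 = -4)
O(X, Q) = -4 + Q + X (O(X, Q) = (X + Q) - 4 = (Q + X) - 4 = -4 + Q + X)
z(M, N) = N² (z(M, N) = (0 + N)² = N²)
√(z(103, O(3, f(1))) + 41054) = √((-4 + 3 + 3)² + 41054) = √(2² + 41054) = √(4 + 41054) = √41058 = 3*√4562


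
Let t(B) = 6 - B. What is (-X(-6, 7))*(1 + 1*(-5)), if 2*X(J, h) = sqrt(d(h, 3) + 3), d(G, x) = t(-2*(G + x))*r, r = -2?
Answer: 14*I ≈ 14.0*I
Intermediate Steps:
d(G, x) = -12 - 4*G - 4*x (d(G, x) = (6 - (-2)*(G + x))*(-2) = (6 - (-2*G - 2*x))*(-2) = (6 + (2*G + 2*x))*(-2) = (6 + 2*G + 2*x)*(-2) = -12 - 4*G - 4*x)
X(J, h) = sqrt(-21 - 4*h)/2 (X(J, h) = sqrt((-12 - 4*h - 4*3) + 3)/2 = sqrt((-12 - 4*h - 12) + 3)/2 = sqrt((-24 - 4*h) + 3)/2 = sqrt(-21 - 4*h)/2)
(-X(-6, 7))*(1 + 1*(-5)) = (-sqrt(-21 - 4*7)/2)*(1 + 1*(-5)) = (-sqrt(-21 - 28)/2)*(1 - 5) = -sqrt(-49)/2*(-4) = -7*I/2*(-4) = 14*I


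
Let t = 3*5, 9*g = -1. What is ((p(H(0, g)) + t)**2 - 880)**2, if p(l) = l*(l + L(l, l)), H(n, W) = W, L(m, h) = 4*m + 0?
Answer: 18363624678400/43046721 ≈ 4.2660e+5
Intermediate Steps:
L(m, h) = 4*m
g = -1/9 (g = (1/9)*(-1) = -1/9 ≈ -0.11111)
p(l) = 5*l**2 (p(l) = l*(l + 4*l) = l*(5*l) = 5*l**2)
t = 15
((p(H(0, g)) + t)**2 - 880)**2 = ((5*(-1/9)**2 + 15)**2 - 880)**2 = ((5*(1/81) + 15)**2 - 880)**2 = ((5/81 + 15)**2 - 880)**2 = ((1220/81)**2 - 880)**2 = (1488400/6561 - 880)**2 = (-4285280/6561)**2 = 18363624678400/43046721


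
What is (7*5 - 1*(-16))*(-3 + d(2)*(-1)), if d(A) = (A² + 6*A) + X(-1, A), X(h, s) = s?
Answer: -1071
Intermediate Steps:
d(A) = A² + 7*A (d(A) = (A² + 6*A) + A = A² + 7*A)
(7*5 - 1*(-16))*(-3 + d(2)*(-1)) = (7*5 - 1*(-16))*(-3 + (2*(7 + 2))*(-1)) = (35 + 16)*(-3 + (2*9)*(-1)) = 51*(-3 + 18*(-1)) = 51*(-3 - 18) = 51*(-21) = -1071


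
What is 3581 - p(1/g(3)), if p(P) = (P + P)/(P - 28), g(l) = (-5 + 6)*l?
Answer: 297225/83 ≈ 3581.0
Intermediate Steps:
g(l) = l (g(l) = 1*l = l)
p(P) = 2*P/(-28 + P) (p(P) = (2*P)/(-28 + P) = 2*P/(-28 + P))
3581 - p(1/g(3)) = 3581 - 2/(3*(-28 + 1/3)) = 3581 - 2/(3*(-83/3)) = 3581 - 2*(-3)/(3*83) = 3581 - 1*(-2/83) = 3581 + 2/83 = 297225/83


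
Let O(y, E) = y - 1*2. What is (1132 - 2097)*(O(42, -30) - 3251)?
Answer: 3098615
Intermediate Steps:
O(y, E) = -2 + y (O(y, E) = y - 2 = -2 + y)
(1132 - 2097)*(O(42, -30) - 3251) = (1132 - 2097)*((-2 + 42) - 3251) = -965*(40 - 3251) = -965*(-3211) = 3098615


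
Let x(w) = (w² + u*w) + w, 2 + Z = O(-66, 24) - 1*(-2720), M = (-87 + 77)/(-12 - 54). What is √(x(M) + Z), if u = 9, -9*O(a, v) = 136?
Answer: √2945121/33 ≈ 52.004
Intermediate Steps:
O(a, v) = -136/9 (O(a, v) = -⅑*136 = -136/9)
M = 5/33 (M = -10/(-66) = -10*(-1/66) = 5/33 ≈ 0.15152)
Z = 24326/9 (Z = -2 + (-136/9 - 1*(-2720)) = -2 + (-136/9 + 2720) = -2 + 24344/9 = 24326/9 ≈ 2702.9)
x(w) = w² + 10*w (x(w) = (w² + 9*w) + w = w² + 10*w)
√(x(M) + Z) = √(5*(10 + 5/33)/33 + 24326/9) = √((5/33)*(335/33) + 24326/9) = √(1675/1089 + 24326/9) = √(981707/363) = √2945121/33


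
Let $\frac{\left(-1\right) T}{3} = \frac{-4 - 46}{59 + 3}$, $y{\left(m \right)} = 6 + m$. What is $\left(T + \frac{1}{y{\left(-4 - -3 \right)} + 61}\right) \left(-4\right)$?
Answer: $- \frac{9962}{1023} \approx -9.738$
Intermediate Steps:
$T = \frac{75}{31}$ ($T = - 3 \frac{-4 - 46}{59 + 3} = - 3 \left(- \frac{50}{62}\right) = - 3 \left(\left(-50\right) \frac{1}{62}\right) = \left(-3\right) \left(- \frac{25}{31}\right) = \frac{75}{31} \approx 2.4194$)
$\left(T + \frac{1}{y{\left(-4 - -3 \right)} + 61}\right) \left(-4\right) = \left(\frac{75}{31} + \frac{1}{\left(6 - 1\right) + 61}\right) \left(-4\right) = \left(\frac{75}{31} + \frac{1}{5 + 61}\right) \left(-4\right) = \left(\frac{75}{31} + \frac{1}{66}\right) \left(-4\right) = \frac{4981}{2046} \left(-4\right) = - \frac{9962}{1023}$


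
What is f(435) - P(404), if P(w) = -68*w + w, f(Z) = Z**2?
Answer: 216293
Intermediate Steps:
P(w) = -67*w
f(435) - P(404) = 435**2 - (-67)*404 = 189225 - 1*(-27068) = 189225 + 27068 = 216293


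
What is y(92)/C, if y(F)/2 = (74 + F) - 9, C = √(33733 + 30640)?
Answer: 314*√64373/64373 ≈ 1.2376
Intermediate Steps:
C = √64373 ≈ 253.72
y(F) = 130 + 2*F (y(F) = 2*((74 + F) - 9) = 2*(65 + F) = 130 + 2*F)
y(92)/C = (130 + 2*92)/(√64373) = (130 + 184)*(√64373/64373) = 314*(√64373/64373) = 314*√64373/64373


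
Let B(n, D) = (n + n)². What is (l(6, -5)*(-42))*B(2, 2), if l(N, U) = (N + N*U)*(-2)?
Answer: -32256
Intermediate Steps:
B(n, D) = 4*n² (B(n, D) = (2*n)² = 4*n²)
l(N, U) = -2*N - 2*N*U
(l(6, -5)*(-42))*B(2, 2) = (-2*6*(1 - 5)*(-42))*(4*2²) = (-2*6*(-4)*(-42))*(4*4) = (48*(-42))*16 = -2016*16 = -32256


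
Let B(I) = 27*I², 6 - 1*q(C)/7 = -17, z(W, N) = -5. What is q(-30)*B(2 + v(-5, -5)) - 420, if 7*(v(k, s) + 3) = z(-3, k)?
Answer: 86484/7 ≈ 12355.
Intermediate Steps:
v(k, s) = -26/7 (v(k, s) = -3 + (⅐)*(-5) = -3 - 5/7 = -26/7)
q(C) = 161 (q(C) = 42 - 7*(-17) = 42 + 119 = 161)
q(-30)*B(2 + v(-5, -5)) - 420 = 161*(27*(2 - 26/7)²) - 420 = 161*(27*(-12/7)²) - 420 = 161*(27*(144/49)) - 420 = 161*(3888/49) - 420 = 89424/7 - 420 = 86484/7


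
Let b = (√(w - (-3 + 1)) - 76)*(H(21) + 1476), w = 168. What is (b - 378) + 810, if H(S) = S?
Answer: -113340 + 1497*√170 ≈ -93822.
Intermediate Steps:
b = -113772 + 1497*√170 (b = (√(168 - (-3 + 1)) - 76)*(21 + 1476) = (√(168 - 1*(-2)) - 76)*1497 = (√(168 + 2) - 76)*1497 = (√170 - 76)*1497 = (-76 + √170)*1497 = -113772 + 1497*√170 ≈ -94254.)
(b - 378) + 810 = ((-113772 + 1497*√170) - 378) + 810 = (-114150 + 1497*√170) + 810 = -113340 + 1497*√170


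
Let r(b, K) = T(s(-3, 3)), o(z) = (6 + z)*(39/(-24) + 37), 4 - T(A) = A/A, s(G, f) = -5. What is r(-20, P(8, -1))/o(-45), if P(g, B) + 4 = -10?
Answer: -8/3679 ≈ -0.0021745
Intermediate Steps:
P(g, B) = -14 (P(g, B) = -4 - 10 = -14)
T(A) = 3 (T(A) = 4 - A/A = 4 - 1*1 = 4 - 1 = 3)
o(z) = 849/4 + 283*z/8 (o(z) = (6 + z)*(39*(-1/24) + 37) = (6 + z)*(-13/8 + 37) = (6 + z)*(283/8) = 849/4 + 283*z/8)
r(b, K) = 3
r(-20, P(8, -1))/o(-45) = 3/(849/4 + (283/8)*(-45)) = 3/(849/4 - 12735/8) = 3/(-11037/8) = 3*(-8/11037) = -8/3679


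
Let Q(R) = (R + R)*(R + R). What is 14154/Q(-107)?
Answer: 7077/22898 ≈ 0.30907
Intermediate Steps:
Q(R) = 4*R² (Q(R) = (2*R)*(2*R) = 4*R²)
14154/Q(-107) = 14154/((4*(-107)²)) = 14154/((4*11449)) = 14154/45796 = 14154*(1/45796) = 7077/22898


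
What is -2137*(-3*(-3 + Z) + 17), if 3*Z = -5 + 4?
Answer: -57699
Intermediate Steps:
Z = -⅓ (Z = (-5 + 4)/3 = (⅓)*(-1) = -⅓ ≈ -0.33333)
-2137*(-3*(-3 + Z) + 17) = -2137*(-3*(-3 - ⅓) + 17) = -2137*(-3*(-10/3) + 17) = -2137*(10 + 17) = -2137*27 = -57699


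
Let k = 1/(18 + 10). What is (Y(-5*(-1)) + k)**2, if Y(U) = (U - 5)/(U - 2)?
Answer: 1/784 ≈ 0.0012755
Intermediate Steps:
Y(U) = (-5 + U)/(-2 + U)
k = 1/28 ≈ 0.035714
(Y(-5*(-1)) + k)**2 = ((-5 - 5*(-1))/(-2 - 5*(-1)) + 1/28)**2 = ((-5 + 5)/(-2 + 5) + 1/28)**2 = (0/3 + 1/28)**2 = ((1/3)*0 + 1/28)**2 = (0 + 1/28)**2 = (1/28)**2 = 1/784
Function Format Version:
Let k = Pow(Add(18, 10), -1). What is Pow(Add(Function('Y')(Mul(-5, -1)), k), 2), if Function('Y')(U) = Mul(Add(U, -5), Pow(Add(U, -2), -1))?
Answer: Rational(1, 784) ≈ 0.0012755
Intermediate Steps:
Function('Y')(U) = Mul(Pow(Add(-2, U), -1), Add(-5, U)) (Function('Y')(U) = Mul(Add(-5, U), Pow(Add(-2, U), -1)) = Mul(Pow(Add(-2, U), -1), Add(-5, U)))
k = Rational(1, 28) (k = Pow(28, -1) = Rational(1, 28) ≈ 0.035714)
Pow(Add(Function('Y')(Mul(-5, -1)), k), 2) = Pow(Add(Mul(Pow(Add(-2, Mul(-5, -1)), -1), Add(-5, Mul(-5, -1))), Rational(1, 28)), 2) = Pow(Add(Mul(Pow(Add(-2, 5), -1), Add(-5, 5)), Rational(1, 28)), 2) = Pow(Add(Mul(Pow(3, -1), 0), Rational(1, 28)), 2) = Pow(Add(Mul(Rational(1, 3), 0), Rational(1, 28)), 2) = Pow(Add(0, Rational(1, 28)), 2) = Pow(Rational(1, 28), 2) = Rational(1, 784)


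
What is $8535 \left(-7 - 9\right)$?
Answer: $-136560$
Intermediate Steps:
$8535 \left(-7 - 9\right) = 8535 \left(-16\right) = -136560$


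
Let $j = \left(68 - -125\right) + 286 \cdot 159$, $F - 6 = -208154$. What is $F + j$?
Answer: $-162481$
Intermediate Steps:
$F = -208148$ ($F = 6 - 208154 = -208148$)
$j = 45667$ ($j = \left(68 + 125\right) + 45474 = 193 + 45474 = 45667$)
$F + j = -208148 + 45667 = -162481$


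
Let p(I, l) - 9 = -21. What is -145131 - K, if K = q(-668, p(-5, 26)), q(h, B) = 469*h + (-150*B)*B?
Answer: 189761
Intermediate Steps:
p(I, l) = -12 (p(I, l) = 9 - 21 = -12)
q(h, B) = -150*B**2 + 469*h (q(h, B) = 469*h - 150*B**2 = -150*B**2 + 469*h)
K = -334892 (K = -150*(-12)**2 + 469*(-668) = -150*144 - 313292 = -21600 - 313292 = -334892)
-145131 - K = -145131 - 1*(-334892) = -145131 + 334892 = 189761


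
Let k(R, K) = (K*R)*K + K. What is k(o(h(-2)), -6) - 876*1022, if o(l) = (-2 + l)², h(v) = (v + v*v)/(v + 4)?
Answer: -895242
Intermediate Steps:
h(v) = (v + v²)/(4 + v)
k(R, K) = K + R*K² (k(R, K) = R*K² + K = K + R*K²)
k(o(h(-2)), -6) - 876*1022 = -6*(1 - 6*(-2 - 2*(1 - 2)/(4 - 2))²) - 876*1022 = -6*(1 - 6*(-2 - 2*(-1)/2)²) - 895272 = -6*(1 - 6*(-2 - 2*½*(-1))²) - 895272 = -6*(1 - 6*(-2 + 1)²) - 895272 = -6*(1 - 6*(-1)²) - 895272 = -6*(1 - 6*1) - 895272 = -6*(1 - 6) - 895272 = -6*(-5) - 895272 = 30 - 895272 = -895242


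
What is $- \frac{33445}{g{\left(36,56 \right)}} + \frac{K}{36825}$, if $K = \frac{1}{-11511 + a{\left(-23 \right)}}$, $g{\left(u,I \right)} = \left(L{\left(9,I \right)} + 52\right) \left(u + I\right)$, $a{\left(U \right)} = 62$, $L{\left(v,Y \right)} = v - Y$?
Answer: $- \frac{2820145443917}{38788067100} \approx -72.707$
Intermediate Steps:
$g{\left(u,I \right)} = \left(61 - I\right) \left(I + u\right)$ ($g{\left(u,I \right)} = \left(\left(9 - I\right) + 52\right) \left(u + I\right) = \left(61 - I\right) \left(I + u\right)$)
$K = - \frac{1}{11449}$ ($K = \frac{1}{-11511 + 62} = \frac{1}{-11449} = - \frac{1}{11449} \approx -8.7344 \cdot 10^{-5}$)
$- \frac{33445}{g{\left(36,56 \right)}} + \frac{K}{36825} = - \frac{33445}{- 56^{2} + 61 \cdot 56 + 61 \cdot 36 - 56 \cdot 36} - \frac{1}{11449 \cdot 36825} = - \frac{33445}{\left(-1\right) 3136 + 3416 + 2196 - 2016} - \frac{1}{421609425} = - \frac{33445}{-3136 + 3416 + 2196 - 2016} - \frac{1}{421609425} = - \frac{33445}{460} - \frac{1}{421609425} = \left(-33445\right) \frac{1}{460} - \frac{1}{421609425} = - \frac{6689}{92} - \frac{1}{421609425} = - \frac{2820145443917}{38788067100}$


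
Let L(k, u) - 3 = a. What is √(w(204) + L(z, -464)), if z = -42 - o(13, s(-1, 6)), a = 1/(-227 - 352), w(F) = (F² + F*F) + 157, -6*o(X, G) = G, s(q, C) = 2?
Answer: √27956416893/579 ≈ 288.78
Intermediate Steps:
o(X, G) = -G/6
w(F) = 157 + 2*F² (w(F) = (F² + F²) + 157 = 2*F² + 157 = 157 + 2*F²)
a = -1/579 (a = 1/(-579) = -1/579 ≈ -0.0017271)
z = -125/3 (z = -42 - (-1)*2/6 = -42 - 1*(-⅓) = -42 + ⅓ = -125/3 ≈ -41.667)
L(k, u) = 1736/579 (L(k, u) = 3 - 1/579 = 1736/579)
√(w(204) + L(z, -464)) = √((157 + 2*204²) + 1736/579) = √((157 + 2*41616) + 1736/579) = √((157 + 83232) + 1736/579) = √(83389 + 1736/579) = √(48283967/579) = √27956416893/579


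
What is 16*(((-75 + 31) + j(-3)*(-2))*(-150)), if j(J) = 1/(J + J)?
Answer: 104800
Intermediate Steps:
j(J) = 1/(2*J)
16*(((-75 + 31) + j(-3)*(-2))*(-150)) = 16*(((-75 + 31) + ((1/2)/(-3))*(-2))*(-150)) = 16*((-44 + ((1/2)*(-1/3))*(-2))*(-150)) = 16*((-44 - 1/6*(-2))*(-150)) = 16*((-44 + 1/3)*(-150)) = 16*(-131/3*(-150)) = 16*6550 = 104800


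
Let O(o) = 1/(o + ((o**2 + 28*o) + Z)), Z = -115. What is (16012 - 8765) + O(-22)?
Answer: 1949442/269 ≈ 7247.0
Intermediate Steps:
O(o) = 1/(-115 + o**2 + 29*o) (O(o) = 1/(o + ((o**2 + 28*o) - 115)) = 1/(o + (-115 + o**2 + 28*o)) = 1/(-115 + o**2 + 29*o))
(16012 - 8765) + O(-22) = (16012 - 8765) + 1/(-115 + (-22)**2 + 29*(-22)) = 7247 + 1/(-115 + 484 - 638) = 7247 + 1/(-269) = 7247 - 1/269 = 1949442/269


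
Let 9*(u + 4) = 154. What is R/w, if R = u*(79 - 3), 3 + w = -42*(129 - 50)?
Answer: -8968/29889 ≈ -0.30004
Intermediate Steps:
u = 118/9 (u = -4 + (1/9)*154 = -4 + 154/9 = 118/9 ≈ 13.111)
w = -3321 (w = -3 - 42*(129 - 50) = -3 - 42*79 = -3 - 3318 = -3321)
R = 8968/9 (R = 118*(79 - 3)/9 = (118/9)*76 = 8968/9 ≈ 996.44)
R/w = (8968/9)/(-3321) = (8968/9)*(-1/3321) = -8968/29889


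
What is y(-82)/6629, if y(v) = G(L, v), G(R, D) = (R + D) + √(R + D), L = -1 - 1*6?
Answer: -89/6629 + I*√89/6629 ≈ -0.013426 + 0.0014231*I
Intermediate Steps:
L = -7 (L = -1 - 6 = -7)
G(R, D) = D + R + √(D + R) (G(R, D) = (D + R) + √(D + R) = D + R + √(D + R))
y(v) = -7 + v + √(-7 + v) (y(v) = v - 7 + √(v - 7) = v - 7 + √(-7 + v) = -7 + v + √(-7 + v))
y(-82)/6629 = (-7 - 82 + √(-7 - 82))/6629 = (-7 - 82 + √(-89))*(1/6629) = (-7 - 82 + I*√89)*(1/6629) = (-89 + I*√89)*(1/6629) = -89/6629 + I*√89/6629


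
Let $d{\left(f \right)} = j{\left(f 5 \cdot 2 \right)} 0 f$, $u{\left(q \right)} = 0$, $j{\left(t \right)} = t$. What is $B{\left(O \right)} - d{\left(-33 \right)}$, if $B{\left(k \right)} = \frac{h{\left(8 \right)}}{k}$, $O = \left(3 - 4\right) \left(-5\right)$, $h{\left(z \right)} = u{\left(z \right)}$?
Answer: $0$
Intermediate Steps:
$h{\left(z \right)} = 0$
$O = 5$ ($O = \left(-1\right) \left(-5\right) = 5$)
$d{\left(f \right)} = 0$ ($d{\left(f \right)} = f 5 \cdot 2 \cdot 0 f = 5 f 2 \cdot 0 f = 10 f 0 f = 0 f = 0$)
$B{\left(k \right)} = 0$ ($B{\left(k \right)} = \frac{0}{k} = 0$)
$B{\left(O \right)} - d{\left(-33 \right)} = 0 - 0 = 0 + 0 = 0$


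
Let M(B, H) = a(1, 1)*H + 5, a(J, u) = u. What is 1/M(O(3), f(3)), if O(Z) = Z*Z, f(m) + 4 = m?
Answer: ¼ ≈ 0.25000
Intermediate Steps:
f(m) = -4 + m
O(Z) = Z²
M(B, H) = 5 + H (M(B, H) = 1*H + 5 = H + 5 = 5 + H)
1/M(O(3), f(3)) = 1/(5 + (-4 + 3)) = 1/(5 - 1) = 1/4 = ¼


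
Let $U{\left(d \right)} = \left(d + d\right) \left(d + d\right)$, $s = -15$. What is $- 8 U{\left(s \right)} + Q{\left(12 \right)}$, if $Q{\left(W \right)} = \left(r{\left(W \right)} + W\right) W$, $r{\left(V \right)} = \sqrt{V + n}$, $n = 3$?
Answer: $-7056 + 12 \sqrt{15} \approx -7009.5$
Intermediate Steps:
$U{\left(d \right)} = 4 d^{2}$ ($U{\left(d \right)} = 2 d 2 d = 4 d^{2}$)
$r{\left(V \right)} = \sqrt{3 + V}$ ($r{\left(V \right)} = \sqrt{V + 3} = \sqrt{3 + V}$)
$Q{\left(W \right)} = W \left(W + \sqrt{3 + W}\right)$ ($Q{\left(W \right)} = \left(\sqrt{3 + W} + W\right) W = \left(W + \sqrt{3 + W}\right) W = W \left(W + \sqrt{3 + W}\right)$)
$- 8 U{\left(s \right)} + Q{\left(12 \right)} = - 8 \cdot 4 \left(-15\right)^{2} + 12 \left(12 + \sqrt{3 + 12}\right) = - 8 \cdot 4 \cdot 225 + 12 \left(12 + \sqrt{15}\right) = \left(-8\right) 900 + \left(144 + 12 \sqrt{15}\right) = -7200 + \left(144 + 12 \sqrt{15}\right) = -7056 + 12 \sqrt{15}$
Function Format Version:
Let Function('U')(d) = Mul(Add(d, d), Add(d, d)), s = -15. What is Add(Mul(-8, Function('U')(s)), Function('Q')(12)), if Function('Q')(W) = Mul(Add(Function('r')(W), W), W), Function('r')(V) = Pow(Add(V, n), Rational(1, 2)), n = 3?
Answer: Add(-7056, Mul(12, Pow(15, Rational(1, 2)))) ≈ -7009.5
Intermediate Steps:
Function('U')(d) = Mul(4, Pow(d, 2)) (Function('U')(d) = Mul(Mul(2, d), Mul(2, d)) = Mul(4, Pow(d, 2)))
Function('r')(V) = Pow(Add(3, V), Rational(1, 2)) (Function('r')(V) = Pow(Add(V, 3), Rational(1, 2)) = Pow(Add(3, V), Rational(1, 2)))
Function('Q')(W) = Mul(W, Add(W, Pow(Add(3, W), Rational(1, 2)))) (Function('Q')(W) = Mul(Add(Pow(Add(3, W), Rational(1, 2)), W), W) = Mul(Add(W, Pow(Add(3, W), Rational(1, 2))), W) = Mul(W, Add(W, Pow(Add(3, W), Rational(1, 2)))))
Add(Mul(-8, Function('U')(s)), Function('Q')(12)) = Add(Mul(-8, Mul(4, Pow(-15, 2))), Mul(12, Add(12, Pow(Add(3, 12), Rational(1, 2))))) = Add(Mul(-8, Mul(4, 225)), Mul(12, Add(12, Pow(15, Rational(1, 2))))) = Add(Mul(-8, 900), Add(144, Mul(12, Pow(15, Rational(1, 2))))) = Add(-7200, Add(144, Mul(12, Pow(15, Rational(1, 2))))) = Add(-7056, Mul(12, Pow(15, Rational(1, 2))))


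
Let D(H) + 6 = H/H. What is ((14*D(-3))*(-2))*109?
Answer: 15260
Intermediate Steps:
D(H) = -5 (D(H) = -6 + H/H = -6 + 1 = -5)
((14*D(-3))*(-2))*109 = ((14*(-5))*(-2))*109 = -70*(-2)*109 = 140*109 = 15260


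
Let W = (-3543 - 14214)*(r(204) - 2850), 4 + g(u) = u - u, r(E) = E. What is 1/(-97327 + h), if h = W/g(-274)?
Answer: -2/23687165 ≈ -8.4434e-8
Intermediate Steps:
g(u) = -4 (g(u) = -4 + (u - u) = -4 + 0 = -4)
W = 46985022 (W = (-3543 - 14214)*(204 - 2850) = -17757*(-2646) = 46985022)
h = -23492511/2 (h = 46985022/(-4) = 46985022*(-¼) = -23492511/2 ≈ -1.1746e+7)
1/(-97327 + h) = 1/(-97327 - 23492511/2) = 1/(-23687165/2) = -2/23687165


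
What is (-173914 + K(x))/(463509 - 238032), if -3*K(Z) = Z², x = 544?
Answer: -817678/676431 ≈ -1.2088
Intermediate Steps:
K(Z) = -Z²/3
(-173914 + K(x))/(463509 - 238032) = (-173914 - ⅓*544²)/(463509 - 238032) = (-173914 - ⅓*295936)/225477 = (-173914 - 295936/3)*(1/225477) = -817678/3*1/225477 = -817678/676431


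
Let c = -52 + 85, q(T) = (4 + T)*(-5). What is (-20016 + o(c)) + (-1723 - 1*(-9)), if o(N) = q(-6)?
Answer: -21720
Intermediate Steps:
q(T) = -20 - 5*T
c = 33
o(N) = 10 (o(N) = -20 - 5*(-6) = -20 + 30 = 10)
(-20016 + o(c)) + (-1723 - 1*(-9)) = (-20016 + 10) + (-1723 - 1*(-9)) = -20006 + (-1723 + 9) = -20006 - 1714 = -21720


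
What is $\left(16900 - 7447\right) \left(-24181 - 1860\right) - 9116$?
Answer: $-246174689$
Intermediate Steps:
$\left(16900 - 7447\right) \left(-24181 - 1860\right) - 9116 = 9453 \left(-26041\right) - 9116 = -246165573 - 9116 = -246174689$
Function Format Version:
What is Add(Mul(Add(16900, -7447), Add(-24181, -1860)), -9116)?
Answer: -246174689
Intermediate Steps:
Add(Mul(Add(16900, -7447), Add(-24181, -1860)), -9116) = Add(Mul(9453, -26041), -9116) = Add(-246165573, -9116) = -246174689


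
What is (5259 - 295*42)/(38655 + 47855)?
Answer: -7131/86510 ≈ -0.082430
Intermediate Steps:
(5259 - 295*42)/(38655 + 47855) = (5259 - 12390)/86510 = -7131*1/86510 = -7131/86510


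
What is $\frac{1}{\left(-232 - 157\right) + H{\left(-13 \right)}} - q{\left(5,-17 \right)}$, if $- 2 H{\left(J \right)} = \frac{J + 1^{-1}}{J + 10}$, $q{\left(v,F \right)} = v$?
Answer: $- \frac{1956}{391} \approx -5.0026$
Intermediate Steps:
$H{\left(J \right)} = - \frac{1 + J}{2 \left(10 + J\right)}$ ($H{\left(J \right)} = - \frac{\left(J + 1^{-1}\right) \frac{1}{J + 10}}{2} = - \frac{\left(J + 1\right) \frac{1}{10 + J}}{2} = - \frac{\left(1 + J\right) \frac{1}{10 + J}}{2} = - \frac{\frac{1}{10 + J} \left(1 + J\right)}{2} = - \frac{1 + J}{2 \left(10 + J\right)}$)
$\frac{1}{\left(-232 - 157\right) + H{\left(-13 \right)}} - q{\left(5,-17 \right)} = \frac{1}{\left(-232 - 157\right) + \frac{-1 - -13}{2 \left(10 - 13\right)}} - 5 = \frac{1}{-389 + \frac{-1 + 13}{2 \left(-3\right)}} - 5 = \frac{1}{-389 + \frac{1}{2} \left(- \frac{1}{3}\right) 12} - 5 = \frac{1}{-389 - 2} - 5 = \frac{1}{-391} - 5 = - \frac{1}{391} - 5 = - \frac{1956}{391}$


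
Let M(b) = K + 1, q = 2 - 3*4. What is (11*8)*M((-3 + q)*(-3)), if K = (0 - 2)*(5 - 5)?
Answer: 88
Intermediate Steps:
q = -10 (q = 2 - 12 = -10)
K = 0 (K = -2*0 = 0)
M(b) = 1 (M(b) = 0 + 1 = 1)
(11*8)*M((-3 + q)*(-3)) = (11*8)*1 = 88*1 = 88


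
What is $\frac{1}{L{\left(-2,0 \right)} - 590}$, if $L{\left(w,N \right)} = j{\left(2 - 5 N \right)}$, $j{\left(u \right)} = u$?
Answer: $- \frac{1}{588} \approx -0.0017007$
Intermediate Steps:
$L{\left(w,N \right)} = 2 - 5 N$
$\frac{1}{L{\left(-2,0 \right)} - 590} = \frac{1}{\left(2 - 0\right) - 590} = \frac{1}{\left(2 + 0\right) - 590} = \frac{1}{2 - 590} = \frac{1}{-588} = - \frac{1}{588}$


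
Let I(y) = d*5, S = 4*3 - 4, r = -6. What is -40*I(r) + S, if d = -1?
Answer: 208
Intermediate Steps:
S = 8 (S = 12 - 4 = 8)
I(y) = -5 (I(y) = -1*5 = -5)
-40*I(r) + S = -40*(-5) + 8 = 200 + 8 = 208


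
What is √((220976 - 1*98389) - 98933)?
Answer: √23654 ≈ 153.80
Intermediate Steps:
√((220976 - 1*98389) - 98933) = √((220976 - 98389) - 98933) = √(122587 - 98933) = √23654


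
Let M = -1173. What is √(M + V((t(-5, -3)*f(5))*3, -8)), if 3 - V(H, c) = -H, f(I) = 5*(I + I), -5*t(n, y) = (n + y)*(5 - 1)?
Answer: I*√210 ≈ 14.491*I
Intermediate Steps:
t(n, y) = -4*n/5 - 4*y/5 (t(n, y) = -(n + y)*(5 - 1)/5 = -(n + y)*4/5 = -(4*n + 4*y)/5 = -4*n/5 - 4*y/5)
f(I) = 10*I (f(I) = 5*(2*I) = 10*I)
V(H, c) = 3 + H (V(H, c) = 3 - (-1)*H = 3 + H)
√(M + V((t(-5, -3)*f(5))*3, -8)) = √(-1173 + (3 + ((-⅘*(-5) - ⅘*(-3))*(10*5))*3)) = √(-1173 + (3 + ((4 + 12/5)*50)*3)) = √(-1173 + (3 + ((32/5)*50)*3)) = √(-1173 + (3 + 320*3)) = √(-1173 + (3 + 960)) = √(-1173 + 963) = √(-210) = I*√210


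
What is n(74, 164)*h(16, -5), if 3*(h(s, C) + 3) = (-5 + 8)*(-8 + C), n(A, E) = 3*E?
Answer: -7872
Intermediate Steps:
h(s, C) = -11 + C (h(s, C) = -3 + ((-5 + 8)*(-8 + C))/3 = -3 + (3*(-8 + C))/3 = -3 + (-24 + 3*C)/3 = -3 + (-8 + C) = -11 + C)
n(74, 164)*h(16, -5) = (3*164)*(-11 - 5) = 492*(-16) = -7872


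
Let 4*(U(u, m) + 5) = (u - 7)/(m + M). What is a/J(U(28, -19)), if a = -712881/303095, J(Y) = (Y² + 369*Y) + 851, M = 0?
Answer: 105579504/47947041035 ≈ 0.0022020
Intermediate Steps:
U(u, m) = -5 + (-7 + u)/(4*m) (U(u, m) = -5 + ((u - 7)/(m + 0))/4 = -5 + ((-7 + u)/m)/4 = -5 + (-7 + u)/(4*m))
J(Y) = 851 + Y² + 369*Y
a = -54837/23315 (a = -712881*1/303095 = -54837/23315 ≈ -2.3520)
a/J(U(28, -19)) = -54837/(23315*(851 + ((¼)*(-7 + 28 - 20*(-19))/(-19))² + 369*((¼)*(-7 + 28 - 20*(-19))/(-19)))) = -54837/(23315*(851 + ((¼)*(-1/19)*(-7 + 28 + 380))² + 369*((¼)*(-1/19)*(-7 + 28 + 380)))) = -54837/(23315*(851 + ((¼)*(-1/19)*401)² + 369*((¼)*(-1/19)*401))) = -54837/(23315*(851 + (-401/76)² + 369*(-401/76))) = -54837/(23315*(851 + 160801/5776 - 147969/76)) = -54837/(23315*(-6169467/5776)) = -54837/23315*(-5776/6169467) = 105579504/47947041035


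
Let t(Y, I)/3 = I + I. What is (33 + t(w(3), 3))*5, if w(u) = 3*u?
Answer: 255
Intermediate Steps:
t(Y, I) = 6*I (t(Y, I) = 3*(I + I) = 3*(2*I) = 6*I)
(33 + t(w(3), 3))*5 = (33 + 6*3)*5 = (33 + 18)*5 = 51*5 = 255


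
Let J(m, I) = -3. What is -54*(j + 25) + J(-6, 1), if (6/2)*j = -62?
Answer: -237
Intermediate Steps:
j = -62/3 (j = (⅓)*(-62) = -62/3 ≈ -20.667)
-54*(j + 25) + J(-6, 1) = -54*(-62/3 + 25) - 3 = -54*13/3 - 3 = -234 - 3 = -237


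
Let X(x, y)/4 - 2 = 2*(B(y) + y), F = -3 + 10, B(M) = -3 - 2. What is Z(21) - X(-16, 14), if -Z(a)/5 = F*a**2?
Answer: -15515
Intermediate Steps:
B(M) = -5
F = 7
X(x, y) = -32 + 8*y (X(x, y) = 8 + 4*(2*(-5 + y)) = 8 + 4*(-10 + 2*y) = 8 + (-40 + 8*y) = -32 + 8*y)
Z(a) = -35*a**2
Z(21) - X(-16, 14) = -35*21**2 - (-32 + 8*14) = -35*441 - (-32 + 112) = -15435 - 1*80 = -15435 - 80 = -15515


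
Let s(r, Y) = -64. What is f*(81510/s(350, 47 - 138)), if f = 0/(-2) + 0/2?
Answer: 0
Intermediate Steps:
f = 0 (f = 0*(-½) + 0*(½) = 0 + 0 = 0)
f*(81510/s(350, 47 - 138)) = 0*(81510/(-64)) = 0*(81510*(-1/64)) = 0*(-40755/32) = 0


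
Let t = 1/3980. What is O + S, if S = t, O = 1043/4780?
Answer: 51949/237805 ≈ 0.21845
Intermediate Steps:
O = 1043/4780 (O = 1043*(1/4780) = 1043/4780 ≈ 0.21820)
t = 1/3980 ≈ 0.00025126
S = 1/3980 ≈ 0.00025126
O + S = 1043/4780 + 1/3980 = 51949/237805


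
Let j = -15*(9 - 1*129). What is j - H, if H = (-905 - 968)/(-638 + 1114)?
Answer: 858673/476 ≈ 1803.9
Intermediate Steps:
H = -1873/476 ≈ -3.9349
j = 1800 (j = -15*(9 - 129) = -15*(-120) = 1800)
j - H = 1800 - 1*(-1873/476) = 1800 + 1873/476 = 858673/476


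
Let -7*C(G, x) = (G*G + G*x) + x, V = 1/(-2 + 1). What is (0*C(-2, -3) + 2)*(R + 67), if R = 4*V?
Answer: 126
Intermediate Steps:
V = -1 (V = 1/(-1) = -1)
C(G, x) = -x/7 - G²/7 - G*x/7 (C(G, x) = -((G*G + G*x) + x)/7 = -((G² + G*x) + x)/7 = -(x + G² + G*x)/7 = -x/7 - G²/7 - G*x/7)
R = -4 (R = 4*(-1) = -4)
(0*C(-2, -3) + 2)*(R + 67) = (0*(-⅐*(-3) - ⅐*(-2)² - ⅐*(-2)*(-3)) + 2)*(-4 + 67) = (0*(3/7 - ⅐*4 - 6/7) + 2)*63 = (0*(3/7 - 4/7 - 6/7) + 2)*63 = (0*(-1) + 2)*63 = (0 + 2)*63 = 2*63 = 126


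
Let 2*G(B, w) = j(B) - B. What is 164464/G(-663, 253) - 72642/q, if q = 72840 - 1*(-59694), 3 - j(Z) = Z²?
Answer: -4193163071/3231642789 ≈ -1.2975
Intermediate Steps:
j(Z) = 3 - Z²
q = 132534 (q = 72840 + 59694 = 132534)
G(B, w) = 3/2 - B/2 - B²/2 (G(B, w) = ((3 - B²) - B)/2 = (3 - B - B²)/2 = 3/2 - B/2 - B²/2)
164464/G(-663, 253) - 72642/q = 164464/(3/2 - ½*(-663) - ½*(-663)²) - 72642/132534 = 164464/(3/2 + 663/2 - ½*439569) - 72642*1/132534 = 164464/(3/2 + 663/2 - 439569/2) - 12107/22089 = 164464/(-438903/2) - 12107/22089 = 164464*(-2/438903) - 12107/22089 = -328928/438903 - 12107/22089 = -4193163071/3231642789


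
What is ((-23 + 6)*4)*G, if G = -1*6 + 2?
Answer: 272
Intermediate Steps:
G = -4 (G = -6 + 2 = -4)
((-23 + 6)*4)*G = ((-23 + 6)*4)*(-4) = -17*4*(-4) = -68*(-4) = 272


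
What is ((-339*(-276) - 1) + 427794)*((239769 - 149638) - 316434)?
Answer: -117984653171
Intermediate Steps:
((-339*(-276) - 1) + 427794)*((239769 - 149638) - 316434) = ((93564 - 1) + 427794)*(90131 - 316434) = (93563 + 427794)*(-226303) = 521357*(-226303) = -117984653171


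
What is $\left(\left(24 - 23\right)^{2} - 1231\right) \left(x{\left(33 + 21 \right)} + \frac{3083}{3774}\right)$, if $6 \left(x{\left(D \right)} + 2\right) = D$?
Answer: $- \frac{6047705}{629} \approx -9614.8$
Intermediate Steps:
$x{\left(D \right)} = -2 + \frac{D}{6}$
$\left(\left(24 - 23\right)^{2} - 1231\right) \left(x{\left(33 + 21 \right)} + \frac{3083}{3774}\right) = \left(\left(24 - 23\right)^{2} - 1231\right) \left(\left(-2 + \frac{33 + 21}{6}\right) + \frac{3083}{3774}\right) = \left(1^{2} - 1231\right) \left(\left(-2 + \frac{1}{6} \cdot 54\right) + 3083 \cdot \frac{1}{3774}\right) = \left(1 - 1231\right) \left(\left(-2 + 9\right) + \frac{3083}{3774}\right) = - 1230 \left(7 + \frac{3083}{3774}\right) = \left(-1230\right) \frac{29501}{3774} = - \frac{6047705}{629}$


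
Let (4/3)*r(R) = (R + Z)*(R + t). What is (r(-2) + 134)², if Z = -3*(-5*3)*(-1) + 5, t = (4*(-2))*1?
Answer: 201601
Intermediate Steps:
t = -8 (t = -8*1 = -8)
Z = -40 (Z = -(-45)*(-1) + 5 = -3*15 + 5 = -45 + 5 = -40)
r(R) = 3*(-40 + R)*(-8 + R)/4 (r(R) = 3*((R - 40)*(R - 8))/4 = 3*((-40 + R)*(-8 + R))/4 = 3*(-40 + R)*(-8 + R)/4)
(r(-2) + 134)² = ((240 - 36*(-2) + (¾)*(-2)²) + 134)² = ((240 + 72 + (¾)*4) + 134)² = ((240 + 72 + 3) + 134)² = (315 + 134)² = 449² = 201601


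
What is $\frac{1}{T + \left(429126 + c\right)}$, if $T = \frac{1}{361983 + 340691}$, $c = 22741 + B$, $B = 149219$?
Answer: $\frac{702674}{422367503965} \approx 1.6637 \cdot 10^{-6}$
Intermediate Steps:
$c = 171960$ ($c = 22741 + 149219 = 171960$)
$T = \frac{1}{702674} \approx 1.4231 \cdot 10^{-6}$
$\frac{1}{T + \left(429126 + c\right)} = \frac{1}{\frac{1}{702674} + \left(429126 + 171960\right)} = \frac{1}{\frac{1}{702674} + 601086} = \frac{1}{\frac{422367503965}{702674}} = \frac{702674}{422367503965}$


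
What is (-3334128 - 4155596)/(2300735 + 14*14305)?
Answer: -7489724/2501005 ≈ -2.9947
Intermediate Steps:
(-3334128 - 4155596)/(2300735 + 14*14305) = -7489724/(2300735 + 200270) = -7489724/2501005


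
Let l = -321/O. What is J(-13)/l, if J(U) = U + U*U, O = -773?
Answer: 40196/107 ≈ 375.66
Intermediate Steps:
J(U) = U + U**2
l = 321/773 (l = -321/(-773) = -321*(-1/773) = 321/773 ≈ 0.41527)
J(-13)/l = (-13*(1 - 13))/(321/773) = -13*(-12)*(773/321) = 156*(773/321) = 40196/107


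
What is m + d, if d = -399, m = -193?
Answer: -592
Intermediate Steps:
m + d = -193 - 399 = -592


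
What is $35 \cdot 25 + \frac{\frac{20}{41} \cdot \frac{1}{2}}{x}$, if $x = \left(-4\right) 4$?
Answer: $\frac{286995}{328} \approx 874.98$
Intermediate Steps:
$x = -16$
$35 \cdot 25 + \frac{\frac{20}{41} \cdot \frac{1}{2}}{x} = 35 \cdot 25 + \frac{\frac{20}{41} \cdot \frac{1}{2}}{-16} = 875 + 20 \cdot \frac{1}{41} \cdot \frac{1}{2} \left(- \frac{1}{16}\right) = 875 + \frac{20}{41} \cdot \frac{1}{2} \left(- \frac{1}{16}\right) = 875 + \frac{10}{41} \left(- \frac{1}{16}\right) = 875 - \frac{5}{328} = \frac{286995}{328}$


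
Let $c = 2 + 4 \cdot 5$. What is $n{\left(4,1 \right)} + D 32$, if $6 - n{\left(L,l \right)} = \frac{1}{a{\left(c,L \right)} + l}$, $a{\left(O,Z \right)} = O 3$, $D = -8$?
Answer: $- \frac{16751}{67} \approx -250.01$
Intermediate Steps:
$c = 22$ ($c = 2 + 20 = 22$)
$a{\left(O,Z \right)} = 3 O$
$n{\left(L,l \right)} = 6 - \frac{1}{66 + l}$ ($n{\left(L,l \right)} = 6 - \frac{1}{3 \cdot 22 + l} = 6 - \frac{1}{66 + l}$)
$n{\left(4,1 \right)} + D 32 = \frac{395 + 6 \cdot 1}{66 + 1} - 256 = \frac{395 + 6}{67} - 256 = \frac{1}{67} \cdot 401 - 256 = \frac{401}{67} - 256 = - \frac{16751}{67}$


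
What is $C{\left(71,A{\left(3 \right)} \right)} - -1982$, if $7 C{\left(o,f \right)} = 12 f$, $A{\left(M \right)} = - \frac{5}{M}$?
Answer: $\frac{13854}{7} \approx 1979.1$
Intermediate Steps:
$C{\left(o,f \right)} = \frac{12 f}{7}$
$C{\left(71,A{\left(3 \right)} \right)} - -1982 = \frac{12 \left(- \frac{5}{3}\right)}{7} - -1982 = \frac{12 \left(\left(-5\right) \frac{1}{3}\right)}{7} + 1982 = \frac{12}{7} \left(- \frac{5}{3}\right) + 1982 = - \frac{20}{7} + 1982 = \frac{13854}{7}$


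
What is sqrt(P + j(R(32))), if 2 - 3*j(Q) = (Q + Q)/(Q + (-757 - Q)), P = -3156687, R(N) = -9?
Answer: I*sqrt(16280423560551)/2271 ≈ 1776.7*I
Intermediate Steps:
j(Q) = 2/3 + 2*Q/2271 (j(Q) = 2/3 - (Q + Q)/(3*(Q + (-757 - Q))) = 2/3 - 2*Q/(3*(-757)) = 2/3 - 2*Q*(-1)/(3*757) = 2/3 - (-2)*Q/2271 = 2/3 + 2*Q/2271)
sqrt(P + j(R(32))) = sqrt(-3156687 + (2/3 + (2/2271)*(-9))) = sqrt(-3156687 + (2/3 - 6/757)) = sqrt(-3156687 + 1496/2271) = sqrt(-7168834681/2271) = I*sqrt(16280423560551)/2271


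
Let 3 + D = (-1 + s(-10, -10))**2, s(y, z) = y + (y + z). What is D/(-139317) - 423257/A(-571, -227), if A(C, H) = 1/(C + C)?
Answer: 67340194624640/139317 ≈ 4.8336e+8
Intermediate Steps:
s(y, z) = z + 2*y
D = 958 (D = -3 + (-1 + (-10 + 2*(-10)))**2 = -3 + (-1 + (-10 - 20))**2 = -3 + (-1 - 30)**2 = -3 + (-31)**2 = -3 + 961 = 958)
A(C, H) = 1/(2*C)
D/(-139317) - 423257/A(-571, -227) = 958/(-139317) - 423257/((1/2)/(-571)) = 958*(-1/139317) - 423257/((1/2)*(-1/571)) = -958/139317 - 423257/(-1/1142) = -958/139317 - 423257*(-1142) = -958/139317 + 483359494 = 67340194624640/139317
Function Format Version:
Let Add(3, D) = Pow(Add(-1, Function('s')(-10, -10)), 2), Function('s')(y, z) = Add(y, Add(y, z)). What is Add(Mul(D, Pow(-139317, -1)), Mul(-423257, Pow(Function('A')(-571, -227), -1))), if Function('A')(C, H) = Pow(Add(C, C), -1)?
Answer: Rational(67340194624640, 139317) ≈ 4.8336e+8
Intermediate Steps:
Function('s')(y, z) = Add(z, Mul(2, y))
D = 958 (D = Add(-3, Pow(Add(-1, Add(-10, Mul(2, -10))), 2)) = Add(-3, Pow(Add(-1, Add(-10, -20)), 2)) = Add(-3, Pow(Add(-1, -30), 2)) = Add(-3, Pow(-31, 2)) = Add(-3, 961) = 958)
Function('A')(C, H) = Mul(Rational(1, 2), Pow(C, -1)) (Function('A')(C, H) = Pow(Mul(2, C), -1) = Mul(Rational(1, 2), Pow(C, -1)))
Add(Mul(D, Pow(-139317, -1)), Mul(-423257, Pow(Function('A')(-571, -227), -1))) = Add(Mul(958, Pow(-139317, -1)), Mul(-423257, Pow(Mul(Rational(1, 2), Pow(-571, -1)), -1))) = Add(Mul(958, Rational(-1, 139317)), Mul(-423257, Pow(Mul(Rational(1, 2), Rational(-1, 571)), -1))) = Add(Rational(-958, 139317), Mul(-423257, Pow(Rational(-1, 1142), -1))) = Add(Rational(-958, 139317), Mul(-423257, -1142)) = Add(Rational(-958, 139317), 483359494) = Rational(67340194624640, 139317)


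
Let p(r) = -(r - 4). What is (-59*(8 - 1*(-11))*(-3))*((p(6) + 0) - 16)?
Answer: -60534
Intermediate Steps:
p(r) = 4 - r (p(r) = -(-4 + r) = 4 - r)
(-59*(8 - 1*(-11))*(-3))*((p(6) + 0) - 16) = (-59*(8 - 1*(-11))*(-3))*(((4 - 1*6) + 0) - 16) = (-59*(8 + 11)*(-3))*(((4 - 6) + 0) - 16) = (-1121*(-3))*((-2 + 0) - 16) = (-59*(-57))*(-2 - 16) = 3363*(-18) = -60534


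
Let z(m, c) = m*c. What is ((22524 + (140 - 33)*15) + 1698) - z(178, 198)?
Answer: -9417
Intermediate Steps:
z(m, c) = c*m
((22524 + (140 - 33)*15) + 1698) - z(178, 198) = ((22524 + (140 - 33)*15) + 1698) - 198*178 = ((22524 + 107*15) + 1698) - 1*35244 = ((22524 + 1605) + 1698) - 35244 = (24129 + 1698) - 35244 = 25827 - 35244 = -9417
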